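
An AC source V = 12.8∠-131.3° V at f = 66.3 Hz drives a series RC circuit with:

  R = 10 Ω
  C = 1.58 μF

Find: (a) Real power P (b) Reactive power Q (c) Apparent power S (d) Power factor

Step 1 — Angular frequency: ω = 2π·f = 2π·66.3 = 416.6 rad/s.
Step 2 — Component impedances:
  R: Z = R = 10 Ω
  C: Z = 1/(jωC) = -j/(ω·C) = 0 - j1519 Ω
Step 3 — Series combination: Z_total = R + C = 10 - j1519 Ω = 1519∠-89.6° Ω.
Step 4 — Source phasor: V = 12.8∠-131.3° V = -8.448 - j9.616 V.
Step 5 — Current: I = V / Z = 0.006292 - j0.005602 A = 0.008425∠-41.7° A.
Step 6 — Complex power: S = V·I* = 0.0007097 - j0.1078 VA.
Step 7 — Real power: P = Re(S) = 0.0007097 W.
Step 8 — Reactive power: Q = Im(S) = -0.1078 VAR.
Step 9 — Apparent power: |S| = 0.1078 VA.
Step 10 — Power factor: PF = P/|S| = 0.006582 (leading).

(a) P = 0.0007097 W  (b) Q = -0.1078 VAR  (c) S = 0.1078 VA  (d) PF = 0.006582 (leading)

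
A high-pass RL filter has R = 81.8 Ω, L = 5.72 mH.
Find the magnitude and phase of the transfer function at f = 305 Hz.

Step 1 — Angular frequency: ω = 2π·305 = 1916 rad/s.
Step 2 — Transfer function: H(jω) = jωL/(R + jωL).
Step 3 — Numerator jωL = j·10.96; denominator R + jωL = 81.8 + j10.96.
Step 4 — H = 0.01764 + j0.1316.
Step 5 — Magnitude: |H| = 0.1328 (-17.5 dB); phase: φ = 82.4°.

|H| = 0.1328 (-17.5 dB), φ = 82.4°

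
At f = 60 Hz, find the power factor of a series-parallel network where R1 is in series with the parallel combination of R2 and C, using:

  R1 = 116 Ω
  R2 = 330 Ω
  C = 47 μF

Step 1 — Angular frequency: ω = 2π·f = 2π·60 = 377 rad/s.
Step 2 — Component impedances:
  R1: Z = R = 116 Ω
  R2: Z = R = 330 Ω
  C: Z = 1/(jωC) = -j/(ω·C) = 0 - j56.44 Ω
Step 3 — Parallel branch: R2 || C = 1/(1/R2 + 1/C) = 9.378 - j54.83 Ω.
Step 4 — Series with R1: Z_total = R1 + (R2 || C) = 125.4 - j54.83 Ω = 136.8∠-23.6° Ω.
Step 5 — Power factor: PF = cos(φ) = Re(Z)/|Z| = 125.378/136.844 = 0.9162.
Step 6 — Type: Im(Z) = -54.83 ⇒ leading (phase φ = -23.6°).

PF = 0.9162 (leading, φ = -23.6°)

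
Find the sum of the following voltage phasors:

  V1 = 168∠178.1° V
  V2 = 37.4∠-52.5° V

Step 1 — Convert each phasor to rectangular form:
  V1 = 168·(cos(178.1°) + j·sin(178.1°)) = -167.9 + j5.57 V
  V2 = 37.4·(cos(-52.5°) + j·sin(-52.5°)) = 22.77 - j29.67 V
Step 2 — Sum components: V_total = -145.1 - j24.1 V.
Step 3 — Convert to polar: |V_total| = 147.1 V, ∠V_total = -170.6°.

V_total = 147.1∠-170.6° V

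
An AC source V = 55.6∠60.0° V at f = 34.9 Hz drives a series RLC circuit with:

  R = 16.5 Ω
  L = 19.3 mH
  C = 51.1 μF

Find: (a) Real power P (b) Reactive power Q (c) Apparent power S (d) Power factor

Step 1 — Angular frequency: ω = 2π·f = 2π·34.9 = 219.3 rad/s.
Step 2 — Component impedances:
  R: Z = R = 16.5 Ω
  L: Z = jωL = j·219.3·0.0193 = 0 + j4.232 Ω
  C: Z = 1/(jωC) = -j/(ω·C) = 0 - j89.24 Ω
Step 3 — Series combination: Z_total = R + L + C = 16.5 - j85.01 Ω = 86.6∠-79.0° Ω.
Step 4 — Source phasor: V = 55.6∠60.0° V = 27.8 + j48.15 V.
Step 5 — Current: I = V / Z = -0.4847 + j0.4211 A = 0.6421∠139.0° A.
Step 6 — Complex power: S = V·I* = 6.802 - j35.04 VA.
Step 7 — Real power: P = Re(S) = 6.802 W.
Step 8 — Reactive power: Q = Im(S) = -35.04 VAR.
Step 9 — Apparent power: |S| = 35.7 VA.
Step 10 — Power factor: PF = P/|S| = 0.1905 (leading).

(a) P = 6.802 W  (b) Q = -35.04 VAR  (c) S = 35.7 VA  (d) PF = 0.1905 (leading)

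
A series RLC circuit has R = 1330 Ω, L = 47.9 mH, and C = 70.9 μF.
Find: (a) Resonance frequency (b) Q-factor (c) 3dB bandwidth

Step 1 — Resonance condition Im(Z)=0 gives ω₀ = 1/√(LC).
Step 2 — ω₀ = 1/√(0.0479·7.09e-05) = 542.6 rad/s.
Step 3 — f₀ = ω₀/(2π) = 86.36 Hz.
Step 4 — Series Q: Q = ω₀L/R = 542.6·0.0479/1330 = 0.01954.
Step 5 — 3dB bandwidth: Δω = ω₀/Q = 2.777e+04 rad/s; BW = Δω/(2π) = 4419 Hz.

(a) f₀ = 86.36 Hz  (b) Q = 0.01954  (c) BW = 4419 Hz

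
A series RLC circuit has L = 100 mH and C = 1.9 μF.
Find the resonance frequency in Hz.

Step 1 — Resonance condition Im(Z)=0 gives ω₀ = 1/√(LC).
Step 2 — ω₀ = 1/√(0.1·1.9e-06) = 2294 rad/s.
Step 3 — f₀ = ω₀/(2π) = 365.1 Hz.

f₀ = 365.1 Hz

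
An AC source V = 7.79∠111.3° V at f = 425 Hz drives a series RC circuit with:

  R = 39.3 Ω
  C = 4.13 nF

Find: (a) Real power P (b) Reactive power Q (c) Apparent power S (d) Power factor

Step 1 — Angular frequency: ω = 2π·f = 2π·425 = 2670 rad/s.
Step 2 — Component impedances:
  R: Z = R = 39.3 Ω
  C: Z = 1/(jωC) = -j/(ω·C) = 0 - j9.067e+04 Ω
Step 3 — Series combination: Z_total = R + C = 39.3 - j9.067e+04 Ω = 9.067e+04∠-90.0° Ω.
Step 4 — Source phasor: V = 7.79∠111.3° V = -2.83 + j7.258 V.
Step 5 — Current: I = V / Z = -8.006e-05 - j3.117e-05 A = 8.591e-05∠-158.7° A.
Step 6 — Complex power: S = V·I* = 2.901e-07 - j0.0006693 VA.
Step 7 — Real power: P = Re(S) = 2.901e-07 W.
Step 8 — Reactive power: Q = Im(S) = -0.0006693 VAR.
Step 9 — Apparent power: |S| = 0.0006693 VA.
Step 10 — Power factor: PF = P/|S| = 0.0004334 (leading).

(a) P = 2.901e-07 W  (b) Q = -0.0006693 VAR  (c) S = 0.0006693 VA  (d) PF = 0.0004334 (leading)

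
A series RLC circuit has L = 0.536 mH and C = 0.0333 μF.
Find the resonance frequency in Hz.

Step 1 — Resonance condition Im(Z)=0 gives ω₀ = 1/√(LC).
Step 2 — ω₀ = 1/√(0.000536·3.33e-08) = 2.367e+05 rad/s.
Step 3 — f₀ = ω₀/(2π) = 3.767e+04 Hz.

f₀ = 3.767e+04 Hz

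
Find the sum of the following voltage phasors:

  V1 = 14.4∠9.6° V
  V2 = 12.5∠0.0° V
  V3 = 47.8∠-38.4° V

Step 1 — Convert each phasor to rectangular form:
  V1 = 14.4·(cos(9.6°) + j·sin(9.6°)) = 14.2 + j2.401 V
  V2 = 12.5·(cos(0.0°) + j·sin(0.0°)) = 12.5 V
  V3 = 47.8·(cos(-38.4°) + j·sin(-38.4°)) = 37.46 - j29.69 V
Step 2 — Sum components: V_total = 64.16 - j27.29 V.
Step 3 — Convert to polar: |V_total| = 69.72 V, ∠V_total = -23.0°.

V_total = 69.72∠-23.0° V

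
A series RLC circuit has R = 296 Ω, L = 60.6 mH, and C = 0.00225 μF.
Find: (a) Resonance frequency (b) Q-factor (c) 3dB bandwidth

Step 1 — Resonance: ω₀ = 1/√(LC) = 1/√(0.0606·2.25e-09) = 8.564e+04 rad/s.
Step 2 — f₀ = ω₀/(2π) = 1.363e+04 Hz.
Step 3 — Series Q: Q = ω₀L/R = 8.564e+04·0.0606/296 = 17.53.
Step 4 — Bandwidth: Δω = ω₀/Q = 4884 rad/s; BW = Δω/(2π) = 777.4 Hz.

(a) f₀ = 1.363e+04 Hz  (b) Q = 17.53  (c) BW = 777.4 Hz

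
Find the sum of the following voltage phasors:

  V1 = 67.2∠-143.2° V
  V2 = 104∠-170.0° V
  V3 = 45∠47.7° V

Step 1 — Convert each phasor to rectangular form:
  V1 = 67.2·(cos(-143.2°) + j·sin(-143.2°)) = -53.81 - j40.25 V
  V2 = 104·(cos(-170.0°) + j·sin(-170.0°)) = -102.4 - j18.06 V
  V3 = 45·(cos(47.7°) + j·sin(47.7°)) = 30.29 + j33.28 V
Step 2 — Sum components: V_total = -125.9 - j25.03 V.
Step 3 — Convert to polar: |V_total| = 128.4 V, ∠V_total = -168.8°.

V_total = 128.4∠-168.8° V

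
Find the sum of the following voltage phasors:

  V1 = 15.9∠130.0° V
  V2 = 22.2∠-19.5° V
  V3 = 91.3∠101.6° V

Step 1 — Convert each phasor to rectangular form:
  V1 = 15.9·(cos(130.0°) + j·sin(130.0°)) = -10.22 + j12.18 V
  V2 = 22.2·(cos(-19.5°) + j·sin(-19.5°)) = 20.93 - j7.411 V
  V3 = 91.3·(cos(101.6°) + j·sin(101.6°)) = -18.36 + j89.44 V
Step 2 — Sum components: V_total = -7.652 + j94.2 V.
Step 3 — Convert to polar: |V_total| = 94.52 V, ∠V_total = 94.6°.

V_total = 94.52∠94.6° V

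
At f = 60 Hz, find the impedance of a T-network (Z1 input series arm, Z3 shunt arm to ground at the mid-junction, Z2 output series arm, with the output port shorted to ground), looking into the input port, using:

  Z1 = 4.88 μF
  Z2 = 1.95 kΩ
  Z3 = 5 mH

Step 1 — Angular frequency: ω = 2π·f = 2π·60 = 377 rad/s.
Step 2 — Component impedances:
  Z1: Z = 1/(jωC) = -j/(ω·C) = 0 - j543.6 Ω
  Z2: Z = R = 1950 Ω
  Z3: Z = jωL = j·377·0.005 = 0 + j1.885 Ω
Step 3 — With the output port shorted to ground, the output series arm Z2 runs from the junction to ground; the shunt arm Z3 also runs from the junction to ground. They appear in parallel: Z3 || Z2 = 0.001822 + j1.885 Ω.
Step 4 — Series with input arm Z1: Z_in = Z1 + (Z3 || Z2) = 0.001822 - j541.7 Ω = 541.7∠-90.0° Ω.

Z = 0.001822 - j541.7 Ω = 541.7∠-90.0° Ω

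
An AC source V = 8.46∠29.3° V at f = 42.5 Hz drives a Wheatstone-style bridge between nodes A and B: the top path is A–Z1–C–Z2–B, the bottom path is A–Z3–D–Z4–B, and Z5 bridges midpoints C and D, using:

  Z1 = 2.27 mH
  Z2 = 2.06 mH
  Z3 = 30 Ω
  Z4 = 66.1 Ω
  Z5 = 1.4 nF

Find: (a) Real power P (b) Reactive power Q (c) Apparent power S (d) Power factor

Step 1 — Angular frequency: ω = 2π·f = 2π·42.5 = 267 rad/s.
Step 2 — Component impedances:
  Z1: Z = jωL = j·267·0.00227 = 0 + j0.6062 Ω
  Z2: Z = jωL = j·267·0.00206 = 0 + j0.5501 Ω
  Z3: Z = R = 30 Ω
  Z4: Z = R = 66.1 Ω
  Z5: Z = 1/(jωC) = -j/(ω·C) = 0 - j2.675e+06 Ω
Step 3 — Bridge requires nodal analysis (the Z5 bridge couples midpoints C and D, so the two paths cannot be reduced to a simple series/parallel combination). Setting node B to ground and injecting 1 A at node A, the 3-node admittance system at A, C, D solves to V_A = Z_AB = 0.01391 + j1.156 Ω = 1.156∠89.3° Ω.
Step 4 — Source phasor: V = 8.46∠29.3° V = 7.378 + j4.14 V.
Step 5 — Current: I = V / Z = 3.657 - j6.338 A = 7.317∠-60.0° A.
Step 6 — Complex power: S = V·I* = 0.7448 + j61.9 VA.
Step 7 — Real power: P = Re(S) = 0.7448 W.
Step 8 — Reactive power: Q = Im(S) = 61.9 VAR.
Step 9 — Apparent power: |S| = 61.9 VA.
Step 10 — Power factor: PF = P/|S| = 0.01203 (lagging).

(a) P = 0.7448 W  (b) Q = 61.9 VAR  (c) S = 61.9 VA  (d) PF = 0.01203 (lagging)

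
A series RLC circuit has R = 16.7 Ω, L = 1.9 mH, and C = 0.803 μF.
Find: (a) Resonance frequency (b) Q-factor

Step 1 — Resonance condition Im(Z)=0 gives ω₀ = 1/√(LC).
Step 2 — ω₀ = 1/√(0.0019·8.03e-07) = 2.56e+04 rad/s.
Step 3 — f₀ = ω₀/(2π) = 4075 Hz.
Step 4 — Series Q: Q = ω₀L/R = 2.56e+04·0.0019/16.7 = 2.913.

(a) f₀ = 4075 Hz  (b) Q = 2.913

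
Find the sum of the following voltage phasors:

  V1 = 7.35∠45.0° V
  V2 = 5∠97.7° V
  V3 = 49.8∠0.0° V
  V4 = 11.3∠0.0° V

Step 1 — Convert each phasor to rectangular form:
  V1 = 7.35·(cos(45.0°) + j·sin(45.0°)) = 5.197 + j5.197 V
  V2 = 5·(cos(97.7°) + j·sin(97.7°)) = -0.6699 + j4.955 V
  V3 = 49.8·(cos(0.0°) + j·sin(0.0°)) = 49.8 V
  V4 = 11.3·(cos(0.0°) + j·sin(0.0°)) = 11.3 V
Step 2 — Sum components: V_total = 65.63 + j10.15 V.
Step 3 — Convert to polar: |V_total| = 66.41 V, ∠V_total = 8.8°.

V_total = 66.41∠8.8° V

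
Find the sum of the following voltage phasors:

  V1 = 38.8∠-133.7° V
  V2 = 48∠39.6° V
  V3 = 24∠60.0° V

Step 1 — Convert each phasor to rectangular form:
  V1 = 38.8·(cos(-133.7°) + j·sin(-133.7°)) = -26.81 - j28.05 V
  V2 = 48·(cos(39.6°) + j·sin(39.6°)) = 36.98 + j30.6 V
  V3 = 24·(cos(60.0°) + j·sin(60.0°)) = 12 + j20.78 V
Step 2 — Sum components: V_total = 22.18 + j23.33 V.
Step 3 — Convert to polar: |V_total| = 32.19 V, ∠V_total = 46.4°.

V_total = 32.19∠46.4° V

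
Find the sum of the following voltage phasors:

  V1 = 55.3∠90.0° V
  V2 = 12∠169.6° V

Step 1 — Convert each phasor to rectangular form:
  V1 = 55.3·(cos(90.0°) + j·sin(90.0°)) = 0 + j55.3 V
  V2 = 12·(cos(169.6°) + j·sin(169.6°)) = -11.8 + j2.166 V
Step 2 — Sum components: V_total = -11.8 + j57.47 V.
Step 3 — Convert to polar: |V_total| = 58.67 V, ∠V_total = 101.6°.

V_total = 58.67∠101.6° V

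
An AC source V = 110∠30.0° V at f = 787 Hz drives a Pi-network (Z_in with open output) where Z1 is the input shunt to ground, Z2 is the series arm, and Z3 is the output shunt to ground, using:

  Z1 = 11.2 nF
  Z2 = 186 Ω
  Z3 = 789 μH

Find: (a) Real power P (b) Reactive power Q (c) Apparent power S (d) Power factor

Step 1 — Angular frequency: ω = 2π·f = 2π·787 = 4945 rad/s.
Step 2 — Component impedances:
  Z1: Z = 1/(jωC) = -j/(ω·C) = 0 - j1.806e+04 Ω
  Z2: Z = R = 186 Ω
  Z3: Z = jωL = j·4945·0.000789 = 0 + j3.901 Ω
Step 3 — With open output, the series arm Z2 and the output shunt Z3 appear in series to ground: Z2 + Z3 = 186 + j3.901 Ω.
Step 4 — Parallel with input shunt Z1: Z_in = Z1 || (Z2 + Z3) = 186.1 + j1.985 Ω = 186.1∠0.6° Ω.
Step 5 — Source phasor: V = 110∠30.0° V = 95.26 + j55 V.
Step 6 — Current: I = V / Z = 0.5151 + j0.2901 A = 0.5912∠29.4° A.
Step 7 — Complex power: S = V·I* = 65.03 + j0.6938 VA.
Step 8 — Real power: P = Re(S) = 65.03 W.
Step 9 — Reactive power: Q = Im(S) = 0.6938 VAR.
Step 10 — Apparent power: |S| = 65.03 VA.
Step 11 — Power factor: PF = P/|S| = 0.9999 (lagging).

(a) P = 65.03 W  (b) Q = 0.6938 VAR  (c) S = 65.03 VA  (d) PF = 0.9999 (lagging)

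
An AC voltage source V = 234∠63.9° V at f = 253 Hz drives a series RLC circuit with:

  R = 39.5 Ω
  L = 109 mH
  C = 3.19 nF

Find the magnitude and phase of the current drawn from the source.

Step 1 — Angular frequency: ω = 2π·f = 2π·253 = 1590 rad/s.
Step 2 — Component impedances:
  R: Z = R = 39.5 Ω
  L: Z = jωL = j·1590·0.109 = 0 + j173.3 Ω
  C: Z = 1/(jωC) = -j/(ω·C) = 0 - j1.972e+05 Ω
Step 3 — Series combination: Z_total = R + L + C = 39.5 - j1.97e+05 Ω = 1.97e+05∠-90.0° Ω.
Step 4 — Source phasor: V = 234∠63.9° V = 102.9 + j210.1 V.
Step 5 — Ohm's law: I = V / Z_total = (102.9 + j210.1) / (39.5 - j1.97e+05) = -0.001066 + j0.0005227 A.
Step 6 — Convert to polar: |I| = 0.001188 A, ∠I = 153.9°.

I = 0.001188∠153.9° A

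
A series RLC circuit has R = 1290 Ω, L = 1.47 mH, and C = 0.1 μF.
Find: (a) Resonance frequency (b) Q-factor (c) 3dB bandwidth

Step 1 — Resonance: ω₀ = 1/√(LC) = 1/√(0.00147·1e-07) = 8.248e+04 rad/s.
Step 2 — f₀ = ω₀/(2π) = 1.313e+04 Hz.
Step 3 — Series Q: Q = ω₀L/R = 8.248e+04·0.00147/1290 = 0.09399.
Step 4 — Bandwidth: Δω = ω₀/Q = 8.776e+05 rad/s; BW = Δω/(2π) = 1.397e+05 Hz.

(a) f₀ = 1.313e+04 Hz  (b) Q = 0.09399  (c) BW = 1.397e+05 Hz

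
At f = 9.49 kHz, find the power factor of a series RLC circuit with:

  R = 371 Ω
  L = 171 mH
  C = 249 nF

Step 1 — Angular frequency: ω = 2π·f = 2π·9490 = 5.963e+04 rad/s.
Step 2 — Component impedances:
  R: Z = R = 371 Ω
  L: Z = jωL = j·5.963e+04·0.171 = 0 + j1.02e+04 Ω
  C: Z = 1/(jωC) = -j/(ω·C) = 0 - j67.35 Ω
Step 3 — Series combination: Z_total = R + L + C = 371 + j1.013e+04 Ω = 1.014e+04∠87.9° Ω.
Step 4 — Power factor: PF = cos(φ) = Re(Z)/|Z| = 371/10136 = 0.0366.
Step 5 — Type: Im(Z) = 1.013e+04 ⇒ lagging (phase φ = 87.9°).

PF = 0.0366 (lagging, φ = 87.9°)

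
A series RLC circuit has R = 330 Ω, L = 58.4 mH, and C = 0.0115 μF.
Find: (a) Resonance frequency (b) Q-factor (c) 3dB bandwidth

Step 1 — Resonance condition Im(Z)=0 gives ω₀ = 1/√(LC).
Step 2 — ω₀ = 1/√(0.0584·1.15e-08) = 3.859e+04 rad/s.
Step 3 — f₀ = ω₀/(2π) = 6141 Hz.
Step 4 — Series Q: Q = ω₀L/R = 3.859e+04·0.0584/330 = 6.829.
Step 5 — 3dB bandwidth: Δω = ω₀/Q = 5651 rad/s; BW = Δω/(2π) = 899.3 Hz.

(a) f₀ = 6141 Hz  (b) Q = 6.829  (c) BW = 899.3 Hz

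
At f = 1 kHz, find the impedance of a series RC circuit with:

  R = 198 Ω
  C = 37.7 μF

Step 1 — Angular frequency: ω = 2π·f = 2π·1000 = 6283 rad/s.
Step 2 — Component impedances:
  R: Z = R = 198 Ω
  C: Z = 1/(jωC) = -j/(ω·C) = 0 - j4.222 Ω
Step 3 — Series combination: Z_total = R + C = 198 - j4.222 Ω = 198∠-1.2° Ω.

Z = 198 - j4.222 Ω = 198∠-1.2° Ω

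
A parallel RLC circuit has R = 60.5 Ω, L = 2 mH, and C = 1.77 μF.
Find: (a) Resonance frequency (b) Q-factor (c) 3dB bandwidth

Step 1 — Resonance: ω₀ = 1/√(LC) = 1/√(0.002·1.77e-06) = 1.681e+04 rad/s.
Step 2 — f₀ = ω₀/(2π) = 2675 Hz.
Step 3 — Parallel Q: Q = R/(ω₀L) = 60.5/(1.681e+04·0.002) = 1.8.
Step 4 — Bandwidth: Δω = ω₀/Q = 9338 rad/s; BW = Δω/(2π) = 1486 Hz.

(a) f₀ = 2675 Hz  (b) Q = 1.8  (c) BW = 1486 Hz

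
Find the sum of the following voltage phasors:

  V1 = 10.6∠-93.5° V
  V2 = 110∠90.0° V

Step 1 — Convert each phasor to rectangular form:
  V1 = 10.6·(cos(-93.5°) + j·sin(-93.5°)) = -0.6471 - j10.58 V
  V2 = 110·(cos(90.0°) + j·sin(90.0°)) = 0 + j110 V
Step 2 — Sum components: V_total = -0.6471 + j99.42 V.
Step 3 — Convert to polar: |V_total| = 99.42 V, ∠V_total = 90.4°.

V_total = 99.42∠90.4° V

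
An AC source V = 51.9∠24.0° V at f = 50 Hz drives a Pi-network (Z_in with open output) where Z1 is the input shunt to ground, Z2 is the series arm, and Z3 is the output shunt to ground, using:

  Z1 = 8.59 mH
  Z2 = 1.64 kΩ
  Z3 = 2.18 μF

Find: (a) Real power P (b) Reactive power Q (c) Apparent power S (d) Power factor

Step 1 — Angular frequency: ω = 2π·f = 2π·50 = 314.2 rad/s.
Step 2 — Component impedances:
  Z1: Z = jωL = j·314.2·0.00859 = 0 + j2.699 Ω
  Z2: Z = R = 1640 Ω
  Z3: Z = 1/(jωC) = -j/(ω·C) = 0 - j1460 Ω
Step 3 — With open output, the series arm Z2 and the output shunt Z3 appear in series to ground: Z2 + Z3 = 1640 - j1460 Ω.
Step 4 — Parallel with input shunt Z1: Z_in = Z1 || (Z2 + Z3) = 0.002481 + j2.701 Ω = 2.701∠89.9° Ω.
Step 5 — Source phasor: V = 51.9∠24.0° V = 47.41 + j21.11 V.
Step 6 — Current: I = V / Z = 7.832 - j17.55 A = 19.22∠-65.9° A.
Step 7 — Complex power: S = V·I* = 0.9162 + j997.3 VA.
Step 8 — Real power: P = Re(S) = 0.9162 W.
Step 9 — Reactive power: Q = Im(S) = 997.3 VAR.
Step 10 — Apparent power: |S| = 997.3 VA.
Step 11 — Power factor: PF = P/|S| = 0.0009187 (lagging).

(a) P = 0.9162 W  (b) Q = 997.3 VAR  (c) S = 997.3 VA  (d) PF = 0.0009187 (lagging)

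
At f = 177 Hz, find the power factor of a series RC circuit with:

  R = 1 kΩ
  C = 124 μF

Step 1 — Angular frequency: ω = 2π·f = 2π·177 = 1112 rad/s.
Step 2 — Component impedances:
  R: Z = R = 1000 Ω
  C: Z = 1/(jωC) = -j/(ω·C) = 0 - j7.251 Ω
Step 3 — Series combination: Z_total = R + C = 1000 - j7.251 Ω = 1000∠-0.4° Ω.
Step 4 — Power factor: PF = cos(φ) = Re(Z)/|Z| = 1000/1000 = 1.
Step 5 — Type: Im(Z) = -7.251 ⇒ leading (phase φ = -0.4°).

PF = 1 (leading, φ = -0.4°)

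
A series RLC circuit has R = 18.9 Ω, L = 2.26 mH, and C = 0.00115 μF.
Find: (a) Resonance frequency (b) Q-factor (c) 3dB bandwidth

Step 1 — Resonance condition Im(Z)=0 gives ω₀ = 1/√(LC).
Step 2 — ω₀ = 1/√(0.00226·1.15e-09) = 6.203e+05 rad/s.
Step 3 — f₀ = ω₀/(2π) = 9.872e+04 Hz.
Step 4 — Series Q: Q = ω₀L/R = 6.203e+05·0.00226/18.9 = 74.17.
Step 5 — 3dB bandwidth: Δω = ω₀/Q = 8363 rad/s; BW = Δω/(2π) = 1331 Hz.

(a) f₀ = 9.872e+04 Hz  (b) Q = 74.17  (c) BW = 1331 Hz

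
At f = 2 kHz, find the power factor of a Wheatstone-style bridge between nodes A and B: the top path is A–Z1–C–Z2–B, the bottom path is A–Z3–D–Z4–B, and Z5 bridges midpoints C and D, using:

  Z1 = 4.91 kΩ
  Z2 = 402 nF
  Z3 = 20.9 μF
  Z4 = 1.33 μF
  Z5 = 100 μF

Step 1 — Angular frequency: ω = 2π·f = 2π·2000 = 1.257e+04 rad/s.
Step 2 — Component impedances:
  Z1: Z = R = 4910 Ω
  Z2: Z = 1/(jωC) = -j/(ω·C) = 0 - j198 Ω
  Z3: Z = 1/(jωC) = -j/(ω·C) = 0 - j3.808 Ω
  Z4: Z = 1/(jωC) = -j/(ω·C) = 0 - j59.83 Ω
  Z5: Z = 1/(jωC) = -j/(ω·C) = 0 - j0.7958 Ω
Step 3 — Bridge requires nodal analysis (the Z5 bridge couples midpoints C and D, so the two paths cannot be reduced to a simple series/parallel combination). Setting node B to ground and injecting 1 A at node A, the 3-node admittance system at A, C, D solves to V_A = Z_AB = 0.003245 - j49.8 Ω = 49.8∠-90.0° Ω.
Step 4 — Power factor: PF = cos(φ) = Re(Z)/|Z| = 0.0032451/49.796 = 6.517e-05.
Step 5 — Type: Im(Z) = -49.8 ⇒ leading (phase φ = -90.0°).

PF = 6.517e-05 (leading, φ = -90.0°)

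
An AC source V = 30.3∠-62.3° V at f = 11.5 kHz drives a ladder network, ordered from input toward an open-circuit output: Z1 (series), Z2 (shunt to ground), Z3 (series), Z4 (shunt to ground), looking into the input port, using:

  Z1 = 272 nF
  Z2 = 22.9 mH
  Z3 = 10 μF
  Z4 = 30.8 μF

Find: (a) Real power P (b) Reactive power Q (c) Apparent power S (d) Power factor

Step 1 — Angular frequency: ω = 2π·f = 2π·1.15e+04 = 7.226e+04 rad/s.
Step 2 — Component impedances:
  Z1: Z = 1/(jωC) = -j/(ω·C) = 0 - j50.88 Ω
  Z2: Z = jωL = j·7.226e+04·0.0229 = 0 + j1655 Ω
  Z3: Z = 1/(jωC) = -j/(ω·C) = 0 - j1.384 Ω
  Z4: Z = 1/(jωC) = -j/(ω·C) = 0 - j0.4493 Ω
Step 3 — Ladder network (open output): work backward from the far end, alternating series and parallel combinations. Z_in = 0 - j52.72 Ω = 52.72∠-90.0° Ω.
Step 4 — Source phasor: V = 30.3∠-62.3° V = 14.08 - j26.83 V.
Step 5 — Current: I = V / Z = 0.5089 + j0.2672 A = 0.5748∠27.7° A.
Step 6 — Complex power: S = V·I* = 0 - j17.42 VA.
Step 7 — Real power: P = Re(S) = 0 W.
Step 8 — Reactive power: Q = Im(S) = -17.42 VAR.
Step 9 — Apparent power: |S| = 17.42 VA.
Step 10 — Power factor: PF = P/|S| = 0 (leading).

(a) P = 0 W  (b) Q = -17.42 VAR  (c) S = 17.42 VA  (d) PF = 0 (leading)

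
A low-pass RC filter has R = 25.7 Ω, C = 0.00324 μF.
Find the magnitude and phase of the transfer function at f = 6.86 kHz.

Step 1 — Angular frequency: ω = 2π·6860 = 4.31e+04 rad/s.
Step 2 — Transfer function: H(jω) = 1/(1 + jωRC).
Step 3 — Denominator: 1 + jωRC = 1 + j·4.31e+04·25.7·3.24e-09 = 1 + j0.003589.
Step 4 — H = 1 - j0.003589.
Step 5 — Magnitude: |H| = 1 (-0.0 dB); phase: φ = -0.2°.

|H| = 1 (-0.0 dB), φ = -0.2°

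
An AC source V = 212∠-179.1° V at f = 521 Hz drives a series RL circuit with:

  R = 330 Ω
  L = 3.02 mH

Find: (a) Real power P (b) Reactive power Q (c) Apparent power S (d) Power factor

Step 1 — Angular frequency: ω = 2π·f = 2π·521 = 3274 rad/s.
Step 2 — Component impedances:
  R: Z = R = 330 Ω
  L: Z = jωL = j·3274·0.00302 = 0 + j9.886 Ω
Step 3 — Series combination: Z_total = R + L = 330 + j9.886 Ω = 330.1∠1.7° Ω.
Step 4 — Source phasor: V = 212∠-179.1° V = -212 - j3.33 V.
Step 5 — Current: I = V / Z = -0.6421 + j0.009144 A = 0.6421∠179.2° A.
Step 6 — Complex power: S = V·I* = 136.1 + j4.076 VA.
Step 7 — Real power: P = Re(S) = 136.1 W.
Step 8 — Reactive power: Q = Im(S) = 4.076 VAR.
Step 9 — Apparent power: |S| = 136.1 VA.
Step 10 — Power factor: PF = P/|S| = 0.9996 (lagging).

(a) P = 136.1 W  (b) Q = 4.076 VAR  (c) S = 136.1 VA  (d) PF = 0.9996 (lagging)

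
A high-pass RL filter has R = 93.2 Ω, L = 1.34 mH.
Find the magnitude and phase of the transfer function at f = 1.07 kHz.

Step 1 — Angular frequency: ω = 2π·1070 = 6723 rad/s.
Step 2 — Transfer function: H(jω) = jωL/(R + jωL).
Step 3 — Numerator jωL = j·9.009; denominator R + jωL = 93.2 + j9.009.
Step 4 — H = 0.009257 + j0.09577.
Step 5 — Magnitude: |H| = 0.09621 (-20.3 dB); phase: φ = 84.5°.

|H| = 0.09621 (-20.3 dB), φ = 84.5°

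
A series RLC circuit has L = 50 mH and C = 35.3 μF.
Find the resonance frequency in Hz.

Step 1 — Resonance condition Im(Z)=0 gives ω₀ = 1/√(LC).
Step 2 — ω₀ = 1/√(0.05·3.53e-05) = 752.7 rad/s.
Step 3 — f₀ = ω₀/(2π) = 119.8 Hz.

f₀ = 119.8 Hz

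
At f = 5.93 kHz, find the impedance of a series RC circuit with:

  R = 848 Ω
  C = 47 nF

Step 1 — Angular frequency: ω = 2π·f = 2π·5930 = 3.726e+04 rad/s.
Step 2 — Component impedances:
  R: Z = R = 848 Ω
  C: Z = 1/(jωC) = -j/(ω·C) = 0 - j571 Ω
Step 3 — Series combination: Z_total = R + C = 848 - j571 Ω = 1022∠-34.0° Ω.

Z = 848 - j571 Ω = 1022∠-34.0° Ω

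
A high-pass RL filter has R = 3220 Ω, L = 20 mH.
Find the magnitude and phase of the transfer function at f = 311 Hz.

Step 1 — Angular frequency: ω = 2π·311 = 1954 rad/s.
Step 2 — Transfer function: H(jω) = jωL/(R + jωL).
Step 3 — Numerator jωL = j·39.08; denominator R + jωL = 3220 + j39.08.
Step 4 — H = 0.0001473 + j0.01214.
Step 5 — Magnitude: |H| = 0.01214 (-38.3 dB); phase: φ = 89.3°.

|H| = 0.01214 (-38.3 dB), φ = 89.3°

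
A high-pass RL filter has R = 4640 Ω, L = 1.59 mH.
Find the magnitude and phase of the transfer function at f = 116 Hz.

Step 1 — Angular frequency: ω = 2π·116 = 728.8 rad/s.
Step 2 — Transfer function: H(jω) = jωL/(R + jωL).
Step 3 — Numerator jωL = j·1.159; denominator R + jωL = 4640 + j1.159.
Step 4 — H = 6.238e-08 + j0.0002498.
Step 5 — Magnitude: |H| = 0.0002498 (-72.0 dB); phase: φ = 90.0°.

|H| = 0.0002498 (-72.0 dB), φ = 90.0°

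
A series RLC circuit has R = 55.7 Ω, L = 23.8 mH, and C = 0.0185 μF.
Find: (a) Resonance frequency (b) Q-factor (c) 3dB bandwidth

Step 1 — Resonance condition Im(Z)=0 gives ω₀ = 1/√(LC).
Step 2 — ω₀ = 1/√(0.0238·1.85e-08) = 4.766e+04 rad/s.
Step 3 — f₀ = ω₀/(2π) = 7585 Hz.
Step 4 — Series Q: Q = ω₀L/R = 4.766e+04·0.0238/55.7 = 20.36.
Step 5 — 3dB bandwidth: Δω = ω₀/Q = 2340 rad/s; BW = Δω/(2π) = 372.5 Hz.

(a) f₀ = 7585 Hz  (b) Q = 20.36  (c) BW = 372.5 Hz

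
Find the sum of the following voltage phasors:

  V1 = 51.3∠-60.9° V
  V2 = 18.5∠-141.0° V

Step 1 — Convert each phasor to rectangular form:
  V1 = 51.3·(cos(-60.9°) + j·sin(-60.9°)) = 24.95 - j44.82 V
  V2 = 18.5·(cos(-141.0°) + j·sin(-141.0°)) = -14.38 - j11.64 V
Step 2 — Sum components: V_total = 10.57 - j56.47 V.
Step 3 — Convert to polar: |V_total| = 57.45 V, ∠V_total = -79.4°.

V_total = 57.45∠-79.4° V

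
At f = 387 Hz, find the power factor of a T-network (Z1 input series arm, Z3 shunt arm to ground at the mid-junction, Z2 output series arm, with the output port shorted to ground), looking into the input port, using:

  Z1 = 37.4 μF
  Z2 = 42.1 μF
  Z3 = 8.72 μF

Step 1 — Angular frequency: ω = 2π·f = 2π·387 = 2432 rad/s.
Step 2 — Component impedances:
  Z1: Z = 1/(jωC) = -j/(ω·C) = 0 - j11 Ω
  Z2: Z = 1/(jωC) = -j/(ω·C) = 0 - j9.768 Ω
  Z3: Z = 1/(jωC) = -j/(ω·C) = 0 - j47.16 Ω
Step 3 — With the output port shorted to ground, the output series arm Z2 runs from the junction to ground; the shunt arm Z3 also runs from the junction to ground. They appear in parallel: Z3 || Z2 = 0 - j8.092 Ω.
Step 4 — Series with input arm Z1: Z_in = Z1 + (Z3 || Z2) = 0 - j19.09 Ω = 19.09∠-90.0° Ω.
Step 5 — Power factor: PF = cos(φ) = Re(Z)/|Z| = 0/19.09 = 0.
Step 6 — Type: Im(Z) = -19.09 ⇒ leading (phase φ = -90.0°).

PF = 0 (leading, φ = -90.0°)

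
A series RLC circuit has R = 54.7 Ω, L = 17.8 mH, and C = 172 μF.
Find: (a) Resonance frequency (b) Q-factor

Step 1 — Resonance condition Im(Z)=0 gives ω₀ = 1/√(LC).
Step 2 — ω₀ = 1/√(0.0178·0.000172) = 571.5 rad/s.
Step 3 — f₀ = ω₀/(2π) = 90.96 Hz.
Step 4 — Series Q: Q = ω₀L/R = 571.5·0.0178/54.7 = 0.186.

(a) f₀ = 90.96 Hz  (b) Q = 0.186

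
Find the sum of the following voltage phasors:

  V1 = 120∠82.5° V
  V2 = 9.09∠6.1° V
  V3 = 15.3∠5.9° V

Step 1 — Convert each phasor to rectangular form:
  V1 = 120·(cos(82.5°) + j·sin(82.5°)) = 15.66 + j119 V
  V2 = 9.09·(cos(6.1°) + j·sin(6.1°)) = 9.039 + j0.9659 V
  V3 = 15.3·(cos(5.9°) + j·sin(5.9°)) = 15.22 + j1.573 V
Step 2 — Sum components: V_total = 39.92 + j121.5 V.
Step 3 — Convert to polar: |V_total| = 127.9 V, ∠V_total = 71.8°.

V_total = 127.9∠71.8° V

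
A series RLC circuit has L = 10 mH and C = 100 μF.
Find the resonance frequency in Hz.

Step 1 — Resonance condition Im(Z)=0 gives ω₀ = 1/√(LC).
Step 2 — ω₀ = 1/√(0.01·0.0001) = 1000 rad/s.
Step 3 — f₀ = ω₀/(2π) = 159.2 Hz.

f₀ = 159.2 Hz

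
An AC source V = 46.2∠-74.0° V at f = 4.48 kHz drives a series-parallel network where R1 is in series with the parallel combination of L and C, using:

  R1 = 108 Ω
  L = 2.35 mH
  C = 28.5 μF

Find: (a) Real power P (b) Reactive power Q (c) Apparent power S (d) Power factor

Step 1 — Angular frequency: ω = 2π·f = 2π·4480 = 2.815e+04 rad/s.
Step 2 — Component impedances:
  R1: Z = R = 108 Ω
  L: Z = jωL = j·2.815e+04·0.00235 = 0 + j66.15 Ω
  C: Z = 1/(jωC) = -j/(ω·C) = 0 - j1.247 Ω
Step 3 — Parallel branch: L || C = 1/(1/L + 1/C) = 0 - j1.27 Ω.
Step 4 — Series with R1: Z_total = R1 + (L || C) = 108 - j1.27 Ω = 108∠-0.7° Ω.
Step 5 — Source phasor: V = 46.2∠-74.0° V = 12.73 - j44.41 V.
Step 6 — Current: I = V / Z = 0.1227 - j0.4098 A = 0.4277∠-73.3° A.
Step 7 — Complex power: S = V·I* = 19.76 - j0.2325 VA.
Step 8 — Real power: P = Re(S) = 19.76 W.
Step 9 — Reactive power: Q = Im(S) = -0.2325 VAR.
Step 10 — Apparent power: |S| = 19.76 VA.
Step 11 — Power factor: PF = P/|S| = 0.9999 (leading).

(a) P = 19.76 W  (b) Q = -0.2325 VAR  (c) S = 19.76 VA  (d) PF = 0.9999 (leading)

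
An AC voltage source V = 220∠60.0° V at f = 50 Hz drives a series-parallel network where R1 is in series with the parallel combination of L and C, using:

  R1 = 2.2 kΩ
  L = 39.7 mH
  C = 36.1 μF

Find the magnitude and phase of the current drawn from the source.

Step 1 — Angular frequency: ω = 2π·f = 2π·50 = 314.2 rad/s.
Step 2 — Component impedances:
  R1: Z = R = 2200 Ω
  L: Z = jωL = j·314.2·0.0397 = 0 + j12.47 Ω
  C: Z = 1/(jωC) = -j/(ω·C) = 0 - j88.17 Ω
Step 3 — Parallel branch: L || C = 1/(1/L + 1/C) = 0 + j14.53 Ω.
Step 4 — Series with R1: Z_total = R1 + (L || C) = 2200 + j14.53 Ω = 2200∠0.4° Ω.
Step 5 — Source phasor: V = 220∠60.0° V = 110 + j190.5 V.
Step 6 — Ohm's law: I = V / Z_total = (110 + j190.5) / (2200 + j14.53) = 0.05057 + j0.08627 A.
Step 7 — Convert to polar: |I| = 0.1 A, ∠I = 59.6°.

I = 0.1∠59.6° A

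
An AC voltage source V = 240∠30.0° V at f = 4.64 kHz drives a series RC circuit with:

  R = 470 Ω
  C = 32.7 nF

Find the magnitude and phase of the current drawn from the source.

Step 1 — Angular frequency: ω = 2π·f = 2π·4640 = 2.915e+04 rad/s.
Step 2 — Component impedances:
  R: Z = R = 470 Ω
  C: Z = 1/(jωC) = -j/(ω·C) = 0 - j1049 Ω
Step 3 — Series combination: Z_total = R + C = 470 - j1049 Ω = 1149∠-65.9° Ω.
Step 4 — Source phasor: V = 240∠30.0° V = 207.8 + j120 V.
Step 5 — Ohm's law: I = V / Z_total = (207.8 + j120) / (470 - j1049) = -0.02133 + j0.2077 A.
Step 6 — Convert to polar: |I| = 0.2088 A, ∠I = 95.9°.

I = 0.2088∠95.9° A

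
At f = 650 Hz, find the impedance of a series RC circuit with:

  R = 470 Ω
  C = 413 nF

Step 1 — Angular frequency: ω = 2π·f = 2π·650 = 4084 rad/s.
Step 2 — Component impedances:
  R: Z = R = 470 Ω
  C: Z = 1/(jωC) = -j/(ω·C) = 0 - j592.9 Ω
Step 3 — Series combination: Z_total = R + C = 470 - j592.9 Ω = 756.6∠-51.6° Ω.

Z = 470 - j592.9 Ω = 756.6∠-51.6° Ω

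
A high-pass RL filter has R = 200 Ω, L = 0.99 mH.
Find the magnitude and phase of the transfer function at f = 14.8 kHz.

Step 1 — Angular frequency: ω = 2π·1.48e+04 = 9.299e+04 rad/s.
Step 2 — Transfer function: H(jω) = jωL/(R + jωL).
Step 3 — Numerator jωL = j·92.06; denominator R + jωL = 200 + j92.06.
Step 4 — H = 0.1748 + j0.3798.
Step 5 — Magnitude: |H| = 0.4181 (-7.6 dB); phase: φ = 65.3°.

|H| = 0.4181 (-7.6 dB), φ = 65.3°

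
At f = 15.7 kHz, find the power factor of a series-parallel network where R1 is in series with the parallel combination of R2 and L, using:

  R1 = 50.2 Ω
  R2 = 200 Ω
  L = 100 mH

Step 1 — Angular frequency: ω = 2π·f = 2π·1.57e+04 = 9.865e+04 rad/s.
Step 2 — Component impedances:
  R1: Z = R = 50.2 Ω
  R2: Z = R = 200 Ω
  L: Z = jωL = j·9.865e+04·0.1 = 0 + j9865 Ω
Step 3 — Parallel branch: R2 || L = 1/(1/R2 + 1/L) = 199.9 + j4.053 Ω.
Step 4 — Series with R1: Z_total = R1 + (R2 || L) = 250.1 + j4.053 Ω = 250.2∠0.9° Ω.
Step 5 — Power factor: PF = cos(φ) = Re(Z)/|Z| = 250.12/250.15 = 0.9999.
Step 6 — Type: Im(Z) = 4.053 ⇒ lagging (phase φ = 0.9°).

PF = 0.9999 (lagging, φ = 0.9°)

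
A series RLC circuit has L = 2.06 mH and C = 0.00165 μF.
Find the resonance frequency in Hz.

Step 1 — Resonance condition Im(Z)=0 gives ω₀ = 1/√(LC).
Step 2 — ω₀ = 1/√(0.00206·1.65e-09) = 5.424e+05 rad/s.
Step 3 — f₀ = ω₀/(2π) = 8.633e+04 Hz.

f₀ = 8.633e+04 Hz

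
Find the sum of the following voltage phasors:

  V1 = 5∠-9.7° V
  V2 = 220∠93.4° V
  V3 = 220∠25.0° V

Step 1 — Convert each phasor to rectangular form:
  V1 = 5·(cos(-9.7°) + j·sin(-9.7°)) = 4.929 - j0.8424 V
  V2 = 220·(cos(93.4°) + j·sin(93.4°)) = -13.05 + j219.6 V
  V3 = 220·(cos(25.0°) + j·sin(25.0°)) = 199.4 + j92.98 V
Step 2 — Sum components: V_total = 191.3 + j311.7 V.
Step 3 — Convert to polar: |V_total| = 365.7 V, ∠V_total = 58.5°.

V_total = 365.7∠58.5° V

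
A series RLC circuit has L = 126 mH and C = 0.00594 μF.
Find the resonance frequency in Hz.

Step 1 — Resonance condition Im(Z)=0 gives ω₀ = 1/√(LC).
Step 2 — ω₀ = 1/√(0.126·5.94e-09) = 3.655e+04 rad/s.
Step 3 — f₀ = ω₀/(2π) = 5818 Hz.

f₀ = 5818 Hz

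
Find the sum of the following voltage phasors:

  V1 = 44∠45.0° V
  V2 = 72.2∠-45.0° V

Step 1 — Convert each phasor to rectangular form:
  V1 = 44·(cos(45.0°) + j·sin(45.0°)) = 31.11 + j31.11 V
  V2 = 72.2·(cos(-45.0°) + j·sin(-45.0°)) = 51.05 - j51.05 V
Step 2 — Sum components: V_total = 82.17 - j19.94 V.
Step 3 — Convert to polar: |V_total| = 84.55 V, ∠V_total = -13.6°.

V_total = 84.55∠-13.6° V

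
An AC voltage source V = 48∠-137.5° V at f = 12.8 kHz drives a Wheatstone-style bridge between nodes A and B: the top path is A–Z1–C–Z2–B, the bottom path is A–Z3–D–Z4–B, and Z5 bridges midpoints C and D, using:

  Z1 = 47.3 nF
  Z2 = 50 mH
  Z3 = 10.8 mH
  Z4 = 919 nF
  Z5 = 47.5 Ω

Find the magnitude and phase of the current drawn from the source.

Step 1 — Angular frequency: ω = 2π·f = 2π·1.28e+04 = 8.042e+04 rad/s.
Step 2 — Component impedances:
  Z1: Z = 1/(jωC) = -j/(ω·C) = 0 - j262.9 Ω
  Z2: Z = jωL = j·8.042e+04·0.05 = 0 + j4021 Ω
  Z3: Z = jωL = j·8.042e+04·0.0108 = 0 + j868.6 Ω
  Z4: Z = 1/(jωC) = -j/(ω·C) = 0 - j13.53 Ω
  Z5: Z = R = 47.5 Ω
Step 3 — Bridge requires nodal analysis (the Z5 bridge couples midpoints C and D, so the two paths cannot be reduced to a simple series/parallel combination). Setting node B to ground and injecting 1 A at node A, the 3-node admittance system at A, C, D solves to V_A = Z_AB = 97.34 - j381.7 Ω = 394∠-75.7° Ω.
Step 4 — Source phasor: V = 48∠-137.5° V = -35.39 - j32.43 V.
Step 5 — Ohm's law: I = V / Z_total = (-35.39 - j32.43) / (97.34 - j381.7) = 0.05757 - j0.1074 A.
Step 6 — Convert to polar: |I| = 0.1218 A, ∠I = -61.8°.

I = 0.1218∠-61.8° A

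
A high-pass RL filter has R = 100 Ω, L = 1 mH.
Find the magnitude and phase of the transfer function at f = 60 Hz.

Step 1 — Angular frequency: ω = 2π·60 = 377 rad/s.
Step 2 — Transfer function: H(jω) = jωL/(R + jωL).
Step 3 — Numerator jωL = j·0.377; denominator R + jωL = 100 + j0.377.
Step 4 — H = 1.421e-05 + j0.00377.
Step 5 — Magnitude: |H| = 0.00377 (-48.5 dB); phase: φ = 89.8°.

|H| = 0.00377 (-48.5 dB), φ = 89.8°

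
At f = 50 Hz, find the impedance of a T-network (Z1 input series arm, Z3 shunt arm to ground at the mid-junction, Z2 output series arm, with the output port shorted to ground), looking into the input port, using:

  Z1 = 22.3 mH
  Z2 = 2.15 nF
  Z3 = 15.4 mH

Step 1 — Angular frequency: ω = 2π·f = 2π·50 = 314.2 rad/s.
Step 2 — Component impedances:
  Z1: Z = jωL = j·314.2·0.0223 = 0 + j7.006 Ω
  Z2: Z = 1/(jωC) = -j/(ω·C) = 0 - j1.481e+06 Ω
  Z3: Z = jωL = j·314.2·0.0154 = 0 + j4.838 Ω
Step 3 — With the output port shorted to ground, the output series arm Z2 runs from the junction to ground; the shunt arm Z3 also runs from the junction to ground. They appear in parallel: Z3 || Z2 = 0 + j4.838 Ω.
Step 4 — Series with input arm Z1: Z_in = Z1 + (Z3 || Z2) = 0 + j11.84 Ω = 11.84∠90.0° Ω.

Z = 0 + j11.84 Ω = 11.84∠90.0° Ω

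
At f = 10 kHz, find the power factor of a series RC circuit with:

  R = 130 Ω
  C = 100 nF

Step 1 — Angular frequency: ω = 2π·f = 2π·1e+04 = 6.283e+04 rad/s.
Step 2 — Component impedances:
  R: Z = R = 130 Ω
  C: Z = 1/(jωC) = -j/(ω·C) = 0 - j159.2 Ω
Step 3 — Series combination: Z_total = R + C = 130 - j159.2 Ω = 205.5∠-50.8° Ω.
Step 4 — Power factor: PF = cos(φ) = Re(Z)/|Z| = 130/205.5 = 0.6326.
Step 5 — Type: Im(Z) = -159.2 ⇒ leading (phase φ = -50.8°).

PF = 0.6326 (leading, φ = -50.8°)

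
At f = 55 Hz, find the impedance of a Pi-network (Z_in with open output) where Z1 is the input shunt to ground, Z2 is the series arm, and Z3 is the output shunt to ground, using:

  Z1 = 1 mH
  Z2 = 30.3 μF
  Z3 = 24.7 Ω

Step 1 — Angular frequency: ω = 2π·f = 2π·55 = 345.6 rad/s.
Step 2 — Component impedances:
  Z1: Z = jωL = j·345.6·0.001 = 0 + j0.3456 Ω
  Z2: Z = 1/(jωC) = -j/(ω·C) = 0 - j95.5 Ω
  Z3: Z = R = 24.7 Ω
Step 3 — With open output, the series arm Z2 and the output shunt Z3 appear in series to ground: Z2 + Z3 = 24.7 - j95.5 Ω.
Step 4 — Parallel with input shunt Z1: Z_in = Z1 || (Z2 + Z3) = 0.0003052 + j0.3468 Ω = 0.3468∠89.9° Ω.

Z = 0.0003052 + j0.3468 Ω = 0.3468∠89.9° Ω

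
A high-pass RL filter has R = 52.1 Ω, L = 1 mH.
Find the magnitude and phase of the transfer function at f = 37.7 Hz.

Step 1 — Angular frequency: ω = 2π·37.7 = 236.9 rad/s.
Step 2 — Transfer function: H(jω) = jωL/(R + jωL).
Step 3 — Numerator jωL = j·0.2369; denominator R + jωL = 52.1 + j0.2369.
Step 4 — H = 2.067e-05 + j0.004546.
Step 5 — Magnitude: |H| = 0.004547 (-46.8 dB); phase: φ = 89.7°.

|H| = 0.004547 (-46.8 dB), φ = 89.7°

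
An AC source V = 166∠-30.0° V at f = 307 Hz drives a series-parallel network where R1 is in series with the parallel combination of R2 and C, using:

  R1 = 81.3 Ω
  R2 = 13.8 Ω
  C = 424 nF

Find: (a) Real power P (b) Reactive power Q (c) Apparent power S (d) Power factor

Step 1 — Angular frequency: ω = 2π·f = 2π·307 = 1929 rad/s.
Step 2 — Component impedances:
  R1: Z = R = 81.3 Ω
  R2: Z = R = 13.8 Ω
  C: Z = 1/(jωC) = -j/(ω·C) = 0 - j1223 Ω
Step 3 — Parallel branch: R2 || C = 1/(1/R2 + 1/C) = 13.8 - j0.1557 Ω.
Step 4 — Series with R1: Z_total = R1 + (R2 || C) = 95.1 - j0.1557 Ω = 95.1∠-0.1° Ω.
Step 5 — Source phasor: V = 166∠-30.0° V = 143.8 - j83 V.
Step 6 — Current: I = V / Z = 1.513 - j0.8703 A = 1.746∠-29.9° A.
Step 7 — Complex power: S = V·I* = 289.8 - j0.4745 VA.
Step 8 — Real power: P = Re(S) = 289.8 W.
Step 9 — Reactive power: Q = Im(S) = -0.4745 VAR.
Step 10 — Apparent power: |S| = 289.8 VA.
Step 11 — Power factor: PF = P/|S| = 1 (leading).

(a) P = 289.8 W  (b) Q = -0.4745 VAR  (c) S = 289.8 VA  (d) PF = 1 (leading)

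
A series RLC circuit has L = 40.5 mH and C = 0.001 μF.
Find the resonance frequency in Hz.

Step 1 — Resonance condition Im(Z)=0 gives ω₀ = 1/√(LC).
Step 2 — ω₀ = 1/√(0.0405·1e-09) = 1.571e+05 rad/s.
Step 3 — f₀ = ω₀/(2π) = 2.501e+04 Hz.

f₀ = 2.501e+04 Hz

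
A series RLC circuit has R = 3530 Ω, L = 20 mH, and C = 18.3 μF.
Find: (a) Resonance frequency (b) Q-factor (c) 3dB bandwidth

Step 1 — Resonance condition Im(Z)=0 gives ω₀ = 1/√(LC).
Step 2 — ω₀ = 1/√(0.02·1.83e-05) = 1653 rad/s.
Step 3 — f₀ = ω₀/(2π) = 263.1 Hz.
Step 4 — Series Q: Q = ω₀L/R = 1653·0.02/3530 = 0.009365.
Step 5 — 3dB bandwidth: Δω = ω₀/Q = 1.765e+05 rad/s; BW = Δω/(2π) = 2.809e+04 Hz.

(a) f₀ = 263.1 Hz  (b) Q = 0.009365  (c) BW = 2.809e+04 Hz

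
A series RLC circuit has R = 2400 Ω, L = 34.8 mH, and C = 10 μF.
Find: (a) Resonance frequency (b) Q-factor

Step 1 — Resonance condition Im(Z)=0 gives ω₀ = 1/√(LC).
Step 2 — ω₀ = 1/√(0.0348·1e-05) = 1695 rad/s.
Step 3 — f₀ = ω₀/(2π) = 269.8 Hz.
Step 4 — Series Q: Q = ω₀L/R = 1695·0.0348/2400 = 0.02458.

(a) f₀ = 269.8 Hz  (b) Q = 0.02458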